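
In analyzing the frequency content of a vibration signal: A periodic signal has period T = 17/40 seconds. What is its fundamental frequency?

The fundamental frequency is the reciprocal of the period.
f = 1/T = 1/(17/40) = 40/17 Hz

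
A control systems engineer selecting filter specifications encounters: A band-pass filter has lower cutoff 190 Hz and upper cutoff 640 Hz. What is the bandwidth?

Bandwidth = f_high - f_low
= 640 Hz - 190 Hz = 450 Hz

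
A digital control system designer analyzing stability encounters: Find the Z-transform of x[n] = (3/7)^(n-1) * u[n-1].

Time-shifting property: if X(z) = Z{x[n]}, then Z{x[n-d]} = z^(-d) * X(z)
X(z) = z/(z - 3/7) for x[n] = (3/7)^n * u[n]
Z{x[n-1]} = z^(-1) * z/(z - 3/7) = 1/(z - 3/7)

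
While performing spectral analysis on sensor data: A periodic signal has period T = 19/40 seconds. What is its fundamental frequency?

The fundamental frequency is the reciprocal of the period.
f = 1/T = 1/(19/40) = 40/19 Hz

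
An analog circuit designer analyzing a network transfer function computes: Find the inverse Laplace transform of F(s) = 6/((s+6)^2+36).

Standard pair: w/((s+a)^2+w^2) <-> e^(-at)*sin(wt)*u(t)
With a=6, w=6: f(t) = e^(-6t)*sin(6t)*u(t)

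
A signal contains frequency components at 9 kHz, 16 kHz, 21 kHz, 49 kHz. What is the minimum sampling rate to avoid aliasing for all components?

The highest frequency component is f_max = 49 kHz.
Nyquist rate = 2 * f_max = 2 * 49 kHz = 98 kHz.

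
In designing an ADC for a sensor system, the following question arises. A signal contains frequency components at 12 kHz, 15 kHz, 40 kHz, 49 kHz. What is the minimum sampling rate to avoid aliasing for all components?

The highest frequency component is f_max = 49 kHz.
Nyquist rate = 2 * f_max = 2 * 49 kHz = 98 kHz.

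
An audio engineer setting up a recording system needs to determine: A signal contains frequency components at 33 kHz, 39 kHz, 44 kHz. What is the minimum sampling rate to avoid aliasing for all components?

The highest frequency component is f_max = 44 kHz.
Nyquist rate = 2 * f_max = 2 * 44 kHz = 88 kHz.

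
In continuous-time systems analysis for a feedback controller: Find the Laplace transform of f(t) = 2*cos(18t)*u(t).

Standard pair: cos(wt)*u(t) <-> s/(s^2+w^2)
With w = 18: L{2*cos(18t)*u(t)} = 2s/(s^2+324)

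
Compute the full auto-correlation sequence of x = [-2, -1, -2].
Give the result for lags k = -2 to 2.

r_xx[k] = sum_m x[m]*x[m+k], indexed from 0, for k = -2 to 2:
  r_xx[-2] = x[2]*x[0] = 4
  r_xx[-1] = x[1]*x[0] + x[2]*x[1] = 4
  r_xx[0] = x[0]*x[0] + x[1]*x[1] + x[2]*x[2] = 9
  r_xx[1] = x[0]*x[1] + x[1]*x[2] = 4
  r_xx[2] = x[0]*x[2] = 4
r_xx = [4, 4, 9, 4, 4]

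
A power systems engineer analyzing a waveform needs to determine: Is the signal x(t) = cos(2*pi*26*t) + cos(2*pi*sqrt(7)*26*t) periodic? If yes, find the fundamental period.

f1 = 26 Hz, f2 = 26*sqrt(7) Hz
Ratio f2/f1 = sqrt(7), which is irrational.
Since the frequency ratio is irrational, no common period exists.
The signal is not periodic.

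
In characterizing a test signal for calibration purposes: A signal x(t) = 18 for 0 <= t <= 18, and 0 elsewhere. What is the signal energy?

Energy = integral of |x(t)|^2 dt over the signal duration
= 18^2 * 18 = 324 * 18 = 5832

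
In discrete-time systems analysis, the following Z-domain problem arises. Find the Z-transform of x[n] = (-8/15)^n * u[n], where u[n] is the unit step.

The Z-transform of a^n * u[n] is z/(z-a) for |z| > |a|.
Here a = -8/15, so X(z) = z/(z - (-8/15)) = 15z/(15z + 8)
ROC: |z| > 8/15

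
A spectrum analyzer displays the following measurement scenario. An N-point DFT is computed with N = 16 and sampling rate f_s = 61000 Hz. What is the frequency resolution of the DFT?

DFT frequency resolution = f_s / N
= 61000 / 16 = 7625/2 Hz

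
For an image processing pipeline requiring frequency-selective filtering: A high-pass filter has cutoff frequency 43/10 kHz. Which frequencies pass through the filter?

A high-pass filter passes all frequencies above the cutoff frequency 43/10 kHz and attenuates lower frequencies.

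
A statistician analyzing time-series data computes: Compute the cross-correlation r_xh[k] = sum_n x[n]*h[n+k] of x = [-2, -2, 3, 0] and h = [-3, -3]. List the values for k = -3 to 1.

Both sequences indexed from 0 and zero outside their support.
Lags with overlap: k = -3 to 1.
  r_xh[-3] = x[3]*h[0] = 0
  r_xh[-2] = x[2]*h[0] + x[3]*h[1] = -9
  r_xh[-1] = x[1]*h[0] + x[2]*h[1] = -3
  r_xh[0] = x[0]*h[0] + x[1]*h[1] = 12
  r_xh[1] = x[0]*h[1] = 6
r_xh = [0, -9, -3, 12, 6] (for k = -3, ..., 1)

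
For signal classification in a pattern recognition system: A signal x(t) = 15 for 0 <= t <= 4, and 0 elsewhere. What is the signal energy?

Energy = integral of |x(t)|^2 dt over the signal duration
= 15^2 * 4 = 225 * 4 = 900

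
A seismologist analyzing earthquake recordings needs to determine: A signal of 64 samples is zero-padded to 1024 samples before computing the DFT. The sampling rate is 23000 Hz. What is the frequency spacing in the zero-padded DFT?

Original DFT: N = 64, resolution = f_s/N = 23000/64 = 2875/8 Hz
Zero-padded DFT: N = 1024, resolution = f_s/N = 23000/1024 = 2875/128 Hz
Zero-padding interpolates the spectrum (finer frequency grid)
but does NOT improve the true spectral resolution (ability to resolve close frequencies).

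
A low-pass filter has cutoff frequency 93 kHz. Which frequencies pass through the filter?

A low-pass filter passes all frequencies below the cutoff frequency 93 kHz and attenuates higher frequencies.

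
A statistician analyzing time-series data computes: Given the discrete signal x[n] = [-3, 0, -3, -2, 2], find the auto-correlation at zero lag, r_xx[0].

The auto-correlation at zero lag r_xx[0] equals the signal energy.
r_xx[0] = sum of x[n]^2 = (-3)^2 + 0^2 + (-3)^2 + (-2)^2 + 2^2
= 9 + 0 + 9 + 4 + 4 = 26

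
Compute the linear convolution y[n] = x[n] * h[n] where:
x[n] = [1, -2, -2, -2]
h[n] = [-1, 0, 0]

y[n] = sum_k x[k]*h[n-k]. Output length = len(x) + len(h) - 1 = 4 + 3 - 1 = 6.
y[0] = 1*-1 = -1
y[1] = -2*-1 + 1*0 = 2
y[2] = -2*-1 + -2*0 + 1*0 = 2
y[3] = -2*-1 + -2*0 + -2*0 = 2
y[4] = -2*0 + -2*0 = 0
y[5] = -2*0 = 0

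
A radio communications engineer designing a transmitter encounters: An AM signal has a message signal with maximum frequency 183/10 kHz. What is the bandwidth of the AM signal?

In AM (double-sideband), the bandwidth is twice the message frequency.
BW = 2 * f_m = 2 * 183/10 kHz = 183/5 kHz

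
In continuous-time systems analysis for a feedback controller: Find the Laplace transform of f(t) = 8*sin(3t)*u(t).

Standard pair: sin(wt)*u(t) <-> w/(s^2+w^2)
With w = 3: L{8*sin(3t)*u(t)} = 24/(s^2+9)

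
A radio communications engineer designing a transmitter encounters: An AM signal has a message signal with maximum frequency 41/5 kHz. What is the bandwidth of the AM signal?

In AM (double-sideband), the bandwidth is twice the message frequency.
BW = 2 * f_m = 2 * 41/5 kHz = 82/5 kHz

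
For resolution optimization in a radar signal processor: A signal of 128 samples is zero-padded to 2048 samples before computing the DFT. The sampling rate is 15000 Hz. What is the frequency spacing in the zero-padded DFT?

Original DFT: N = 128, resolution = f_s/N = 15000/128 = 1875/16 Hz
Zero-padded DFT: N = 2048, resolution = f_s/N = 15000/2048 = 1875/256 Hz
Zero-padding interpolates the spectrum (finer frequency grid)
but does NOT improve the true spectral resolution (ability to resolve close frequencies).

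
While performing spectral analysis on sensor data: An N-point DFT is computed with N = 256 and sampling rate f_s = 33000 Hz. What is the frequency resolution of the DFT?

DFT frequency resolution = f_s / N
= 33000 / 256 = 4125/32 Hz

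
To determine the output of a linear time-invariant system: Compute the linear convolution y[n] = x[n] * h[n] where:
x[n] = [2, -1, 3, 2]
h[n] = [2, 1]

y[n] = sum_k x[k]*h[n-k]. Output length = len(x) + len(h) - 1 = 4 + 2 - 1 = 5.
y[0] = 2*2 = 4
y[1] = -1*2 + 2*1 = 0
y[2] = 3*2 + -1*1 = 5
y[3] = 2*2 + 3*1 = 7
y[4] = 2*1 = 2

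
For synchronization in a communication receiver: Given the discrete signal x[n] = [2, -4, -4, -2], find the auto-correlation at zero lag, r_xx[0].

The auto-correlation at zero lag r_xx[0] equals the signal energy.
r_xx[0] = sum of x[n]^2 = 2^2 + (-4)^2 + (-4)^2 + (-2)^2
= 4 + 16 + 16 + 4 = 40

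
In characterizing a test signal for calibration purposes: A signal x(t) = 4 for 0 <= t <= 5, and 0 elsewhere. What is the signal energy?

Energy = integral of |x(t)|^2 dt over the signal duration
= 4^2 * 5 = 16 * 5 = 80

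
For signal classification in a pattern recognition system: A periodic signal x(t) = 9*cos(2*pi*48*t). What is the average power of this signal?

Average power of A*cos(wt) is A^2/2.
P = 9^2 / 2 = 81/2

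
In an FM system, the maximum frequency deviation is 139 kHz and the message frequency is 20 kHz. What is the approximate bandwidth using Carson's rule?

Carson's rule: BW = 2*(delta_f + f_m)
= 2*(139 + 20) kHz = 318 kHz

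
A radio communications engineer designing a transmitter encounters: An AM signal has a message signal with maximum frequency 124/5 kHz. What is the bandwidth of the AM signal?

In AM (double-sideband), the bandwidth is twice the message frequency.
BW = 2 * f_m = 2 * 124/5 kHz = 248/5 kHz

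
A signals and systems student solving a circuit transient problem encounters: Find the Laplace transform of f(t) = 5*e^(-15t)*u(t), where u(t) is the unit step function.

Standard Laplace transform pair:
e^(-at)*u(t) <-> 1/(s+a)
With a = 15: L{5*e^(-15t)*u(t)} = 5/(s+15), ROC: Re(s) > -15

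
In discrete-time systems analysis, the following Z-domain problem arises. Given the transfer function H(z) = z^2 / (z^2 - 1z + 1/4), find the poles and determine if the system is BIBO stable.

Poles are roots of the denominator: z^2 - 1z + 1/4 = 0.
Quadratic formula: z = [-(-1) +/- sqrt((-1)^2 - 4*(1/4))] / 2
Discriminant = 1 - 1 = 0; sqrt = 0.
z = (1 +/- 0) / 2 = 1/2 (repeated root).
|p1| = 1/2, |p2| = 1/2.
For BIBO stability, all poles must lie inside the unit circle (|p| < 1).
System is STABLE since both |p| < 1.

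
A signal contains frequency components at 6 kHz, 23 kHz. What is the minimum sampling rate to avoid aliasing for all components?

The highest frequency component is f_max = 23 kHz.
Nyquist rate = 2 * f_max = 2 * 23 kHz = 46 kHz.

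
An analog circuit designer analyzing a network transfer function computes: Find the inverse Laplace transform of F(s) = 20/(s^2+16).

Standard pair: w/(s^2+w^2) <-> sin(wt)*u(t)
Recognize w^2 = 16, so w = 4; numerator 20 = 5*4.
f(t) = 5*sin(4t)*u(t)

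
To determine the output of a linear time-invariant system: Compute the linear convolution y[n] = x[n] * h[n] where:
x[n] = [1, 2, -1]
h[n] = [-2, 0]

y[n] = sum_k x[k]*h[n-k]. Output length = len(x) + len(h) - 1 = 3 + 2 - 1 = 4.
y[0] = 1*-2 = -2
y[1] = 2*-2 + 1*0 = -4
y[2] = -1*-2 + 2*0 = 2
y[3] = -1*0 = 0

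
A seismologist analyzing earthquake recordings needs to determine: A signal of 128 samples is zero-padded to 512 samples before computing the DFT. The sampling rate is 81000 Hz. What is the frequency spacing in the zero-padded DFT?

Original DFT: N = 128, resolution = f_s/N = 81000/128 = 10125/16 Hz
Zero-padded DFT: N = 512, resolution = f_s/N = 81000/512 = 10125/64 Hz
Zero-padding interpolates the spectrum (finer frequency grid)
but does NOT improve the true spectral resolution (ability to resolve close frequencies).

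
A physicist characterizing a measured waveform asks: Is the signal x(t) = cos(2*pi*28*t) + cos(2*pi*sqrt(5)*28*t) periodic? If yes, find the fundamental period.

f1 = 28 Hz, f2 = 28*sqrt(5) Hz
Ratio f2/f1 = sqrt(5), which is irrational.
Since the frequency ratio is irrational, no common period exists.
The signal is not periodic.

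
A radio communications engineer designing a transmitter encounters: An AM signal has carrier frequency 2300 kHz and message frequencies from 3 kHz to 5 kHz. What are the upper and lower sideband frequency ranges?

Upper sideband (USB) = fc + [fm_low, fm_high] = 2300 + [3, 5] = [2303, 2305] kHz
Lower sideband (LSB) = fc - [fm_high, fm_low] = 2300 - [5, 3] = [2295, 2297] kHz
Total occupied spectrum: 2295 kHz to 2305 kHz (plus carrier at 2300 kHz)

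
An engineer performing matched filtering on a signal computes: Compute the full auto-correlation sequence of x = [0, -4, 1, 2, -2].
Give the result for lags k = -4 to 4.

r_xx[k] = sum_m x[m]*x[m+k], indexed from 0, for k = -4 to 4:
  r_xx[-4] = x[4]*x[0] = 0
  r_xx[-3] = x[3]*x[0] + x[4]*x[1] = 8
  r_xx[-2] = x[2]*x[0] + x[3]*x[1] + x[4]*x[2] = -10
  r_xx[-1] = x[1]*x[0] + x[2]*x[1] + x[3]*x[2] + x[4]*x[3] = -6
  r_xx[0] = x[0]*x[0] + x[1]*x[1] + x[2]*x[2] + x[3]*x[3] + x[4]*x[4] = 25
  r_xx[1] = x[0]*x[1] + x[1]*x[2] + x[2]*x[3] + x[3]*x[4] = -6
  r_xx[2] = x[0]*x[2] + x[1]*x[3] + x[2]*x[4] = -10
  r_xx[3] = x[0]*x[3] + x[1]*x[4] = 8
  r_xx[4] = x[0]*x[4] = 0
r_xx = [0, 8, -10, -6, 25, -6, -10, 8, 0]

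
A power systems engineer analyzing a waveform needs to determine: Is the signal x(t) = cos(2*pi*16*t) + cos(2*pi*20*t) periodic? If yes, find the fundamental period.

f1 = 16 Hz, f2 = 20 Hz
Period T1 = 1/16, T2 = 1/20
Ratio T1/T2 = 20/16, which is rational.
The signal is periodic with fundamental period T = 1/GCD(16,20) = 1/4 s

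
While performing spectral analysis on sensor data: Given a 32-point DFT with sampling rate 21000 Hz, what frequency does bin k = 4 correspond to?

The frequency of DFT bin k is: f_k = k * f_s / N
f_4 = 4 * 21000 / 32 = 2625 Hz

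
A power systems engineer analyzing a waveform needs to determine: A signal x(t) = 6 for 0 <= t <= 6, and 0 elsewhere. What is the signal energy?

Energy = integral of |x(t)|^2 dt over the signal duration
= 6^2 * 6 = 36 * 6 = 216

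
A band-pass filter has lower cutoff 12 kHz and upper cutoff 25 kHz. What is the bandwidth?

Bandwidth = f_high - f_low
= 25 kHz - 12 kHz = 13 kHz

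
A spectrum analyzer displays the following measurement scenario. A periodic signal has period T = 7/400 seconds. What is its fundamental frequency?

The fundamental frequency is the reciprocal of the period.
f = 1/T = 1/(7/400) = 400/7 Hz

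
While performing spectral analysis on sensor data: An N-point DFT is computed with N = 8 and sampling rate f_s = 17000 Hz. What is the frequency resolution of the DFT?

DFT frequency resolution = f_s / N
= 17000 / 8 = 2125 Hz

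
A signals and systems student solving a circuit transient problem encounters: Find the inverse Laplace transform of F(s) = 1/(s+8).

Standard pair: k/(s+a) <-> k*e^(-at)*u(t)
With k=1, a=8: f(t) = e^(-8t)*u(t)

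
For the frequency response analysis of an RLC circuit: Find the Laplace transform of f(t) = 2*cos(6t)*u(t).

Standard pair: cos(wt)*u(t) <-> s/(s^2+w^2)
With w = 6: L{2*cos(6t)*u(t)} = 2s/(s^2+36)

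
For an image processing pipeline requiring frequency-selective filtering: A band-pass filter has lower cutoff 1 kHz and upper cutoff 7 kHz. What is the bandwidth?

Bandwidth = f_high - f_low
= 7 kHz - 1 kHz = 6 kHz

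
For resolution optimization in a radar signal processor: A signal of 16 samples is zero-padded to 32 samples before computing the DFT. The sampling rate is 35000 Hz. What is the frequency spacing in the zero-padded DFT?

Original DFT: N = 16, resolution = f_s/N = 35000/16 = 4375/2 Hz
Zero-padded DFT: N = 32, resolution = f_s/N = 35000/32 = 4375/4 Hz
Zero-padding interpolates the spectrum (finer frequency grid)
but does NOT improve the true spectral resolution (ability to resolve close frequencies).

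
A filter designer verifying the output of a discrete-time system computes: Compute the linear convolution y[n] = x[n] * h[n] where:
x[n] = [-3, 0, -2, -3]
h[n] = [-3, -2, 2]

y[n] = sum_k x[k]*h[n-k]. Output length = len(x) + len(h) - 1 = 4 + 3 - 1 = 6.
y[0] = -3*-3 = 9
y[1] = 0*-3 + -3*-2 = 6
y[2] = -2*-3 + 0*-2 + -3*2 = 0
y[3] = -3*-3 + -2*-2 + 0*2 = 13
y[4] = -3*-2 + -2*2 = 2
y[5] = -3*2 = -6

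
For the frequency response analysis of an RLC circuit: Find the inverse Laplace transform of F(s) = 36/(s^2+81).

Standard pair: w/(s^2+w^2) <-> sin(wt)*u(t)
Recognize w^2 = 81, so w = 9; numerator 36 = 4*9.
f(t) = 4*sin(9t)*u(t)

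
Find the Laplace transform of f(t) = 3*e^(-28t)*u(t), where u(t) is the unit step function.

Standard Laplace transform pair:
e^(-at)*u(t) <-> 1/(s+a)
With a = 28: L{3*e^(-28t)*u(t)} = 3/(s+28), ROC: Re(s) > -28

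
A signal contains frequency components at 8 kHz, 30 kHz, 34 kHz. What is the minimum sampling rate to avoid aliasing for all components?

The highest frequency component is f_max = 34 kHz.
Nyquist rate = 2 * f_max = 2 * 34 kHz = 68 kHz.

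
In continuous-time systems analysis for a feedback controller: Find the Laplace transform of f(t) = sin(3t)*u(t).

Standard pair: sin(wt)*u(t) <-> w/(s^2+w^2)
With w = 3: L{sin(3t)*u(t)} = 3/(s^2+9)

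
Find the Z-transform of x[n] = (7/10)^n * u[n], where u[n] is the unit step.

The Z-transform of a^n * u[n] is z/(z-a) for |z| > |a|.
Here a = 7/10, so X(z) = z/(z - (7/10)) = 10z/(10z - 7)
ROC: |z| > 7/10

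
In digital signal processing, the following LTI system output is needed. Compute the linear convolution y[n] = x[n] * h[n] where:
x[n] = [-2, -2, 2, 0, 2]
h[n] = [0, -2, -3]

y[n] = sum_k x[k]*h[n-k]. Output length = len(x) + len(h) - 1 = 5 + 3 - 1 = 7.
y[0] = -2*0 = 0
y[1] = -2*0 + -2*-2 = 4
y[2] = 2*0 + -2*-2 + -2*-3 = 10
y[3] = 0*0 + 2*-2 + -2*-3 = 2
y[4] = 2*0 + 0*-2 + 2*-3 = -6
y[5] = 2*-2 + 0*-3 = -4
y[6] = 2*-3 = -6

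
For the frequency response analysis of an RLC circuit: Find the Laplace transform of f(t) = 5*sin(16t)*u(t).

Standard pair: sin(wt)*u(t) <-> w/(s^2+w^2)
With w = 16: L{5*sin(16t)*u(t)} = 80/(s^2+256)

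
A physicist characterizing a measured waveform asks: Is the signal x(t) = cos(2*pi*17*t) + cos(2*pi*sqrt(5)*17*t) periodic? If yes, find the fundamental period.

f1 = 17 Hz, f2 = 17*sqrt(5) Hz
Ratio f2/f1 = sqrt(5), which is irrational.
Since the frequency ratio is irrational, no common period exists.
The signal is not periodic.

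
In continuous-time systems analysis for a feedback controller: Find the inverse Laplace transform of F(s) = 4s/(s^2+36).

Standard pair: s/(s^2+w^2) <-> cos(wt)*u(t)
With k=4, w=6: f(t) = 4*cos(6t)*u(t)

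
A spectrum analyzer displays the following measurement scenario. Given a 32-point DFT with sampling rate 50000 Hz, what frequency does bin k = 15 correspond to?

The frequency of DFT bin k is: f_k = k * f_s / N
f_15 = 15 * 50000 / 32 = 46875/2 Hz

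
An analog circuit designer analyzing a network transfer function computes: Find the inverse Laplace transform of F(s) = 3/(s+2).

Standard pair: k/(s+a) <-> k*e^(-at)*u(t)
With k=3, a=2: f(t) = 3*e^(-2t)*u(t)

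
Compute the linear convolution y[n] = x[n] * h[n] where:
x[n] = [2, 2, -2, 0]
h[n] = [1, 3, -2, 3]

y[n] = sum_k x[k]*h[n-k]. Output length = len(x) + len(h) - 1 = 4 + 4 - 1 = 7.
y[0] = 2*1 = 2
y[1] = 2*1 + 2*3 = 8
y[2] = -2*1 + 2*3 + 2*-2 = 0
y[3] = 0*1 + -2*3 + 2*-2 + 2*3 = -4
y[4] = 0*3 + -2*-2 + 2*3 = 10
y[5] = 0*-2 + -2*3 = -6
y[6] = 0*3 = 0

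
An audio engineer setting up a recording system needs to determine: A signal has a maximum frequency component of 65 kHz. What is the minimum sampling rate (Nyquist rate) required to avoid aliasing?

By the Nyquist-Shannon sampling theorem,
the minimum sampling rate (Nyquist rate) must be at least 2 * f_max.
Nyquist rate = 2 * 65 kHz = 130 kHz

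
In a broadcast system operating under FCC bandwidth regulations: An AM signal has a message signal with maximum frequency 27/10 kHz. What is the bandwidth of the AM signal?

In AM (double-sideband), the bandwidth is twice the message frequency.
BW = 2 * f_m = 2 * 27/10 kHz = 27/5 kHz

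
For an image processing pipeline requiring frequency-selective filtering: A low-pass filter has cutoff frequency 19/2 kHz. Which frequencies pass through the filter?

A low-pass filter passes all frequencies below the cutoff frequency 19/2 kHz and attenuates higher frequencies.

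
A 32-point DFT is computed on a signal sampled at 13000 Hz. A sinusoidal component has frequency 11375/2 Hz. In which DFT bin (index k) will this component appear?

DFT frequency resolution = f_s/N = 13000/32 = 1625/4 Hz
Bin index k = f_signal / resolution = 11375/2 / 1625/4 = 14
The signal frequency 11375/2 Hz falls in DFT bin k = 14.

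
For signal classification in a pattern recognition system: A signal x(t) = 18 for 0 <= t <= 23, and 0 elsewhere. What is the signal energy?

Energy = integral of |x(t)|^2 dt over the signal duration
= 18^2 * 23 = 324 * 23 = 7452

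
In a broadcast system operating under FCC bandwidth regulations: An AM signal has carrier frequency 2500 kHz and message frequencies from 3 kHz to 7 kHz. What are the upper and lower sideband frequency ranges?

Upper sideband (USB) = fc + [fm_low, fm_high] = 2500 + [3, 7] = [2503, 2507] kHz
Lower sideband (LSB) = fc - [fm_high, fm_low] = 2500 - [7, 3] = [2493, 2497] kHz
Total occupied spectrum: 2493 kHz to 2507 kHz (plus carrier at 2500 kHz)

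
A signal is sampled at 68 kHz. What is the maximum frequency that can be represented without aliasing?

The maximum frequency that can be represented without aliasing
is the Nyquist frequency: f_max = f_s / 2 = 68 kHz / 2 = 34 kHz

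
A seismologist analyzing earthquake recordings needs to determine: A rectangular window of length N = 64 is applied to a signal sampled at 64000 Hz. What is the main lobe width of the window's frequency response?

For a rectangular window of length N,
the main lobe width in frequency is 2*f_s/N.
= 2*64000/64 = 2000 Hz
This determines the minimum frequency separation for resolving two sinusoids.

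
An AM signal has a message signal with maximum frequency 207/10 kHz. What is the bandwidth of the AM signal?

In AM (double-sideband), the bandwidth is twice the message frequency.
BW = 2 * f_m = 2 * 207/10 kHz = 207/5 kHz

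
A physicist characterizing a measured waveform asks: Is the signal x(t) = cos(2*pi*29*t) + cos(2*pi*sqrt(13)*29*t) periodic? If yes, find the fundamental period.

f1 = 29 Hz, f2 = 29*sqrt(13) Hz
Ratio f2/f1 = sqrt(13), which is irrational.
Since the frequency ratio is irrational, no common period exists.
The signal is not periodic.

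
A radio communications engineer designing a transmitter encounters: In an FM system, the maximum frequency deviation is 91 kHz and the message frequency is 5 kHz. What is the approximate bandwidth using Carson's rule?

Carson's rule: BW = 2*(delta_f + f_m)
= 2*(91 + 5) kHz = 192 kHz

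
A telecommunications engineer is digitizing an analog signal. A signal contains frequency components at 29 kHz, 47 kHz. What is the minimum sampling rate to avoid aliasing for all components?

The highest frequency component is f_max = 47 kHz.
Nyquist rate = 2 * f_max = 2 * 47 kHz = 94 kHz.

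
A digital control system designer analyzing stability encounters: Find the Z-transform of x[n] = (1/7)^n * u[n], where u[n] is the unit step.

The Z-transform of a^n * u[n] is z/(z-a) for |z| > |a|.
Here a = 1/7, so X(z) = z/(z - (1/7)) = 7z/(7z - 1)
ROC: |z| > 1/7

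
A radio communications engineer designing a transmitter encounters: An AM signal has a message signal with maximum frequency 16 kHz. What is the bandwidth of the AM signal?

In AM (double-sideband), the bandwidth is twice the message frequency.
BW = 2 * f_m = 2 * 16 kHz = 32 kHz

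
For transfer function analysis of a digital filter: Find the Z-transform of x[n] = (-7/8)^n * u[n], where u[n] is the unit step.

The Z-transform of a^n * u[n] is z/(z-a) for |z| > |a|.
Here a = -7/8, so X(z) = z/(z - (-7/8)) = 8z/(8z + 7)
ROC: |z| > 7/8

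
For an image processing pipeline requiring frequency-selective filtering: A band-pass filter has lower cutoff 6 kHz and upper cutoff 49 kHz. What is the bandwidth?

Bandwidth = f_high - f_low
= 49 kHz - 6 kHz = 43 kHz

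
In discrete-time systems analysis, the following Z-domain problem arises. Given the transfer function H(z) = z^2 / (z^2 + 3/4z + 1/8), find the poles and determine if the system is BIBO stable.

Poles are roots of the denominator: z^2 + 3/4z + 1/8 = 0.
Quadratic formula: z = [-(3/4) +/- sqrt((3/4)^2 - 4*(1/8))] / 2
Discriminant = 9/16 - 1/2 = 1/16; sqrt = 1/4.
z = (-3/4 +/- 1/4) / 2 => z = -1/4 or z = -1/2.
|p1| = 1/2, |p2| = 1/4.
For BIBO stability, all poles must lie inside the unit circle (|p| < 1).
System is STABLE since both |p| < 1.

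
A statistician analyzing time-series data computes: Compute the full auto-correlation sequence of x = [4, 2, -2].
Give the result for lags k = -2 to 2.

r_xx[k] = sum_m x[m]*x[m+k], indexed from 0, for k = -2 to 2:
  r_xx[-2] = x[2]*x[0] = -8
  r_xx[-1] = x[1]*x[0] + x[2]*x[1] = 4
  r_xx[0] = x[0]*x[0] + x[1]*x[1] + x[2]*x[2] = 24
  r_xx[1] = x[0]*x[1] + x[1]*x[2] = 4
  r_xx[2] = x[0]*x[2] = -8
r_xx = [-8, 4, 24, 4, -8]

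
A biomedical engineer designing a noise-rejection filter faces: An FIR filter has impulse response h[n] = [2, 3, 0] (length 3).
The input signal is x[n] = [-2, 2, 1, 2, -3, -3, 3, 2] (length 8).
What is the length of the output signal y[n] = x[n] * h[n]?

For linear convolution, the output length is:
len(y) = len(x) + len(h) - 1 = 8 + 3 - 1 = 10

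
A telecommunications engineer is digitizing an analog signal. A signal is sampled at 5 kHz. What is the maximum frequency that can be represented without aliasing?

The maximum frequency that can be represented without aliasing
is the Nyquist frequency: f_max = f_s / 2 = 5 kHz / 2 = 5/2 kHz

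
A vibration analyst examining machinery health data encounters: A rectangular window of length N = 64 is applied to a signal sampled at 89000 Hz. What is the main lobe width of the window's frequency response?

For a rectangular window of length N,
the main lobe width in frequency is 2*f_s/N.
= 2*89000/64 = 11125/4 Hz
This determines the minimum frequency separation for resolving two sinusoids.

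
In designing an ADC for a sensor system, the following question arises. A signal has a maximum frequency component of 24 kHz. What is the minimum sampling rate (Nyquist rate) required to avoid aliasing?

By the Nyquist-Shannon sampling theorem,
the minimum sampling rate (Nyquist rate) must be at least 2 * f_max.
Nyquist rate = 2 * 24 kHz = 48 kHz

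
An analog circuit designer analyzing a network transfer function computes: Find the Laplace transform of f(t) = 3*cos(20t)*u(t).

Standard pair: cos(wt)*u(t) <-> s/(s^2+w^2)
With w = 20: L{3*cos(20t)*u(t)} = 3s/(s^2+400)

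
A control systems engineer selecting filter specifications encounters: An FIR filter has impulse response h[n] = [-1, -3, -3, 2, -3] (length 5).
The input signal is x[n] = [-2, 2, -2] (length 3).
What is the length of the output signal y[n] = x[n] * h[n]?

For linear convolution, the output length is:
len(y) = len(x) + len(h) - 1 = 3 + 5 - 1 = 7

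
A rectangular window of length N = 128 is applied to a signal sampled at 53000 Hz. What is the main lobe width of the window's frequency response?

For a rectangular window of length N,
the main lobe width in frequency is 2*f_s/N.
= 2*53000/128 = 6625/8 Hz
This determines the minimum frequency separation for resolving two sinusoids.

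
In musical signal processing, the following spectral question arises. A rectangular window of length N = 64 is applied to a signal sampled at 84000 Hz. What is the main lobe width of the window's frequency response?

For a rectangular window of length N,
the main lobe width in frequency is 2*f_s/N.
= 2*84000/64 = 2625 Hz
This determines the minimum frequency separation for resolving two sinusoids.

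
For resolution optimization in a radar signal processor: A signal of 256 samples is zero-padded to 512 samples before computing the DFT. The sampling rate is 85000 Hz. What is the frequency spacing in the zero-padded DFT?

Original DFT: N = 256, resolution = f_s/N = 85000/256 = 10625/32 Hz
Zero-padded DFT: N = 512, resolution = f_s/N = 85000/512 = 10625/64 Hz
Zero-padding interpolates the spectrum (finer frequency grid)
but does NOT improve the true spectral resolution (ability to resolve close frequencies).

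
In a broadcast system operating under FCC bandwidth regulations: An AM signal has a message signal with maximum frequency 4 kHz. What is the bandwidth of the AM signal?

In AM (double-sideband), the bandwidth is twice the message frequency.
BW = 2 * f_m = 2 * 4 kHz = 8 kHz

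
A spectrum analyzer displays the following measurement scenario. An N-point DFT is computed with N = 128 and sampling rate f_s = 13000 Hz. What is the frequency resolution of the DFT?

DFT frequency resolution = f_s / N
= 13000 / 128 = 1625/16 Hz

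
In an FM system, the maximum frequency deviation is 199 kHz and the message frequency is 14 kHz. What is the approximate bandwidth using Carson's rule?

Carson's rule: BW = 2*(delta_f + f_m)
= 2*(199 + 14) kHz = 426 kHz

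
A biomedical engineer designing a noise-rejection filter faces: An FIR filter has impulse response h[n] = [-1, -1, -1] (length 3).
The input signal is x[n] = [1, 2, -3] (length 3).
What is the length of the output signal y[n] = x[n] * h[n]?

For linear convolution, the output length is:
len(y) = len(x) + len(h) - 1 = 3 + 3 - 1 = 5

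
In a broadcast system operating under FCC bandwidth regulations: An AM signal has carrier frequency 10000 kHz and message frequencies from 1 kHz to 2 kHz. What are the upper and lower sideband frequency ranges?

Upper sideband (USB) = fc + [fm_low, fm_high] = 10000 + [1, 2] = [10001, 10002] kHz
Lower sideband (LSB) = fc - [fm_high, fm_low] = 10000 - [2, 1] = [9998, 9999] kHz
Total occupied spectrum: 9998 kHz to 10002 kHz (plus carrier at 10000 kHz)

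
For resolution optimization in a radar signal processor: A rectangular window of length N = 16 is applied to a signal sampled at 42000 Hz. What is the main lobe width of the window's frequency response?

For a rectangular window of length N,
the main lobe width in frequency is 2*f_s/N.
= 2*42000/16 = 5250 Hz
This determines the minimum frequency separation for resolving two sinusoids.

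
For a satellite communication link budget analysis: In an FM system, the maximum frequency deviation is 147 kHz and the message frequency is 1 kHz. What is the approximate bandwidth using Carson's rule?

Carson's rule: BW = 2*(delta_f + f_m)
= 2*(147 + 1) kHz = 296 kHz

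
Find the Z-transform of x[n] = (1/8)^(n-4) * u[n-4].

Time-shifting property: if X(z) = Z{x[n]}, then Z{x[n-d]} = z^(-d) * X(z)
X(z) = z/(z - 1/8) for x[n] = (1/8)^n * u[n]
Z{x[n-4]} = z^(-4) * z/(z - 1/8) = z^(-3)/(z - 1/8)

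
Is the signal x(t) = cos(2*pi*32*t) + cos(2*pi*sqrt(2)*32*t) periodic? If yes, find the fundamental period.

f1 = 32 Hz, f2 = 32*sqrt(2) Hz
Ratio f2/f1 = sqrt(2), which is irrational.
Since the frequency ratio is irrational, no common period exists.
The signal is not periodic.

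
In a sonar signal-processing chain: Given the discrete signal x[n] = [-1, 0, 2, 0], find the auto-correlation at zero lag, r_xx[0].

The auto-correlation at zero lag r_xx[0] equals the signal energy.
r_xx[0] = sum of x[n]^2 = (-1)^2 + 0^2 + 2^2 + 0^2
= 1 + 0 + 4 + 0 = 5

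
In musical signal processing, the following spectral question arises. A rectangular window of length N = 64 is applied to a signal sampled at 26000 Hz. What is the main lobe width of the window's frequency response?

For a rectangular window of length N,
the main lobe width in frequency is 2*f_s/N.
= 2*26000/64 = 1625/2 Hz
This determines the minimum frequency separation for resolving two sinusoids.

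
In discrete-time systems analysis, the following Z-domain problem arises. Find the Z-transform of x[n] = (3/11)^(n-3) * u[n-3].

Time-shifting property: if X(z) = Z{x[n]}, then Z{x[n-d]} = z^(-d) * X(z)
X(z) = z/(z - 3/11) for x[n] = (3/11)^n * u[n]
Z{x[n-3]} = z^(-3) * z/(z - 3/11) = z^(-2)/(z - 3/11)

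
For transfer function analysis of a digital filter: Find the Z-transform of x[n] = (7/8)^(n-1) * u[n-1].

Time-shifting property: if X(z) = Z{x[n]}, then Z{x[n-d]} = z^(-d) * X(z)
X(z) = z/(z - 7/8) for x[n] = (7/8)^n * u[n]
Z{x[n-1]} = z^(-1) * z/(z - 7/8) = 1/(z - 7/8)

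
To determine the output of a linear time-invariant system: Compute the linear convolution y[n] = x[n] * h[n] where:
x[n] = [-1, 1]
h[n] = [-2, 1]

y[n] = sum_k x[k]*h[n-k]. Output length = len(x) + len(h) - 1 = 2 + 2 - 1 = 3.
y[0] = -1*-2 = 2
y[1] = 1*-2 + -1*1 = -3
y[2] = 1*1 = 1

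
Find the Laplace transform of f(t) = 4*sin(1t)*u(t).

Standard pair: sin(wt)*u(t) <-> w/(s^2+w^2)
With w = 1: L{4*sin(1t)*u(t)} = 4/(s^2+1)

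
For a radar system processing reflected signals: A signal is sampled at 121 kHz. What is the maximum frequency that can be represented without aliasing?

The maximum frequency that can be represented without aliasing
is the Nyquist frequency: f_max = f_s / 2 = 121 kHz / 2 = 121/2 kHz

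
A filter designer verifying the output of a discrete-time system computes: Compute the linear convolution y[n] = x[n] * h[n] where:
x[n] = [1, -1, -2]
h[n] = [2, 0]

y[n] = sum_k x[k]*h[n-k]. Output length = len(x) + len(h) - 1 = 3 + 2 - 1 = 4.
y[0] = 1*2 = 2
y[1] = -1*2 + 1*0 = -2
y[2] = -2*2 + -1*0 = -4
y[3] = -2*0 = 0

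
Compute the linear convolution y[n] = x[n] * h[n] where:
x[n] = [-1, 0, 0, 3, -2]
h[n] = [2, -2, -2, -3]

y[n] = sum_k x[k]*h[n-k]. Output length = len(x) + len(h) - 1 = 5 + 4 - 1 = 8.
y[0] = -1*2 = -2
y[1] = 0*2 + -1*-2 = 2
y[2] = 0*2 + 0*-2 + -1*-2 = 2
y[3] = 3*2 + 0*-2 + 0*-2 + -1*-3 = 9
y[4] = -2*2 + 3*-2 + 0*-2 + 0*-3 = -10
y[5] = -2*-2 + 3*-2 + 0*-3 = -2
y[6] = -2*-2 + 3*-3 = -5
y[7] = -2*-3 = 6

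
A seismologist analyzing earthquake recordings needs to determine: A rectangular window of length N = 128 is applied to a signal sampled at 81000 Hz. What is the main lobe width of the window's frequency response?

For a rectangular window of length N,
the main lobe width in frequency is 2*f_s/N.
= 2*81000/128 = 10125/8 Hz
This determines the minimum frequency separation for resolving two sinusoids.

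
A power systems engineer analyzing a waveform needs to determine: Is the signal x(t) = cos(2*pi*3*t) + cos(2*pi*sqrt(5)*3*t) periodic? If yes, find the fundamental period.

f1 = 3 Hz, f2 = 3*sqrt(5) Hz
Ratio f2/f1 = sqrt(5), which is irrational.
Since the frequency ratio is irrational, no common period exists.
The signal is not periodic.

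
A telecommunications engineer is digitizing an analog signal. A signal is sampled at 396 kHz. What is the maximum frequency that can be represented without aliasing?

The maximum frequency that can be represented without aliasing
is the Nyquist frequency: f_max = f_s / 2 = 396 kHz / 2 = 198 kHz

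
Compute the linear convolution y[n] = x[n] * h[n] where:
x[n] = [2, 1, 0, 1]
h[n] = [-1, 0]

y[n] = sum_k x[k]*h[n-k]. Output length = len(x) + len(h) - 1 = 4 + 2 - 1 = 5.
y[0] = 2*-1 = -2
y[1] = 1*-1 + 2*0 = -1
y[2] = 0*-1 + 1*0 = 0
y[3] = 1*-1 + 0*0 = -1
y[4] = 1*0 = 0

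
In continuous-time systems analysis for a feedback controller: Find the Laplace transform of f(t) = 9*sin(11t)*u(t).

Standard pair: sin(wt)*u(t) <-> w/(s^2+w^2)
With w = 11: L{9*sin(11t)*u(t)} = 99/(s^2+121)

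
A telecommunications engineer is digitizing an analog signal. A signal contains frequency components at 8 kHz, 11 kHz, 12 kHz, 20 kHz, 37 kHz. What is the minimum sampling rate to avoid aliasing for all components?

The highest frequency component is f_max = 37 kHz.
Nyquist rate = 2 * f_max = 2 * 37 kHz = 74 kHz.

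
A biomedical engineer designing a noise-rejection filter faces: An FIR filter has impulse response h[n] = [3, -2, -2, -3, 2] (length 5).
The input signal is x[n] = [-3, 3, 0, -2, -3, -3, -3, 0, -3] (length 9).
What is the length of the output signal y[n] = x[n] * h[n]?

For linear convolution, the output length is:
len(y) = len(x) + len(h) - 1 = 9 + 5 - 1 = 13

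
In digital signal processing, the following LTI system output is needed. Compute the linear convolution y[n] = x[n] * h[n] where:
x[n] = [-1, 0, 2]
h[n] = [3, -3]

y[n] = sum_k x[k]*h[n-k]. Output length = len(x) + len(h) - 1 = 3 + 2 - 1 = 4.
y[0] = -1*3 = -3
y[1] = 0*3 + -1*-3 = 3
y[2] = 2*3 + 0*-3 = 6
y[3] = 2*-3 = -6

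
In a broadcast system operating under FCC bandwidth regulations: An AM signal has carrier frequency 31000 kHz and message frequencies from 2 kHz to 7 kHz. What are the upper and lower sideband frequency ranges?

Upper sideband (USB) = fc + [fm_low, fm_high] = 31000 + [2, 7] = [31002, 31007] kHz
Lower sideband (LSB) = fc - [fm_high, fm_low] = 31000 - [7, 2] = [30993, 30998] kHz
Total occupied spectrum: 30993 kHz to 31007 kHz (plus carrier at 31000 kHz)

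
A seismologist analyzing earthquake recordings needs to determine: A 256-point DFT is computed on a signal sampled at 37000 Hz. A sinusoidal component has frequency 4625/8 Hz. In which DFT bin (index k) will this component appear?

DFT frequency resolution = f_s/N = 37000/256 = 4625/32 Hz
Bin index k = f_signal / resolution = 4625/8 / 4625/32 = 4
The signal frequency 4625/8 Hz falls in DFT bin k = 4.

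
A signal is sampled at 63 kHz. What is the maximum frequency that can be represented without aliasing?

The maximum frequency that can be represented without aliasing
is the Nyquist frequency: f_max = f_s / 2 = 63 kHz / 2 = 63/2 kHz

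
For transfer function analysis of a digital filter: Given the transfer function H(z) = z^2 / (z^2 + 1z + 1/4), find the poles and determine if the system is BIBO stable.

Poles are roots of the denominator: z^2 + 1z + 1/4 = 0.
Quadratic formula: z = [-(1) +/- sqrt((1)^2 - 4*(1/4))] / 2
Discriminant = 1 - 1 = 0; sqrt = 0.
z = (-1 +/- 0) / 2 = -1/2 (repeated root).
|p1| = 1/2, |p2| = 1/2.
For BIBO stability, all poles must lie inside the unit circle (|p| < 1).
System is STABLE since both |p| < 1.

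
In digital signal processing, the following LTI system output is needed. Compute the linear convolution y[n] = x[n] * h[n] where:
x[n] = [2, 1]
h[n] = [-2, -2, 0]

y[n] = sum_k x[k]*h[n-k]. Output length = len(x) + len(h) - 1 = 2 + 3 - 1 = 4.
y[0] = 2*-2 = -4
y[1] = 1*-2 + 2*-2 = -6
y[2] = 1*-2 + 2*0 = -2
y[3] = 1*0 = 0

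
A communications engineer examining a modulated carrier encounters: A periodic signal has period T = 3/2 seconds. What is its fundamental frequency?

The fundamental frequency is the reciprocal of the period.
f = 1/T = 1/(3/2) = 2/3 Hz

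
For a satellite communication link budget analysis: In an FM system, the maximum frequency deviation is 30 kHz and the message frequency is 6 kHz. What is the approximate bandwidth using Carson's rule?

Carson's rule: BW = 2*(delta_f + f_m)
= 2*(30 + 6) kHz = 72 kHz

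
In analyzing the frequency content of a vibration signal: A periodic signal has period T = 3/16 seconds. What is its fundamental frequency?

The fundamental frequency is the reciprocal of the period.
f = 1/T = 1/(3/16) = 16/3 Hz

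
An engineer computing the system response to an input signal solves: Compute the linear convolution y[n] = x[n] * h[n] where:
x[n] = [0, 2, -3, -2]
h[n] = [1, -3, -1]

y[n] = sum_k x[k]*h[n-k]. Output length = len(x) + len(h) - 1 = 4 + 3 - 1 = 6.
y[0] = 0*1 = 0
y[1] = 2*1 + 0*-3 = 2
y[2] = -3*1 + 2*-3 + 0*-1 = -9
y[3] = -2*1 + -3*-3 + 2*-1 = 5
y[4] = -2*-3 + -3*-1 = 9
y[5] = -2*-1 = 2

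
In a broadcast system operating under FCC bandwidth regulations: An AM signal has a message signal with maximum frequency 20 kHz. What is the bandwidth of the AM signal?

In AM (double-sideband), the bandwidth is twice the message frequency.
BW = 2 * f_m = 2 * 20 kHz = 40 kHz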